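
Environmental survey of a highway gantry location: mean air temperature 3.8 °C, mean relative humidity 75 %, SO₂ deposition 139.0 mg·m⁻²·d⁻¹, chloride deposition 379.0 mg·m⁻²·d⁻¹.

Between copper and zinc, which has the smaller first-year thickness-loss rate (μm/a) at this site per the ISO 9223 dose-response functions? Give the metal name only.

copper: T≤10 °C ⇒ hinge +0.126·(3.8−10) = -0.7812
  sulphur-dioxide contribution → 0.731 μm/a
  chloride contribution → 0.9129 μm/a
  total first-year rate 1.644 μm/a
zinc: f(T) = +0.038·(T−10) [T≤10 °C] = -0.2356
  sulphur-dioxide contribution → 2.815 μm/a
  chloride contribution → 1.299 μm/a
  ⇒ r_corr(zinc) = 4.115 μm/a
Ordering by μm/a: zinc (4.11) > copper (1.64)

copper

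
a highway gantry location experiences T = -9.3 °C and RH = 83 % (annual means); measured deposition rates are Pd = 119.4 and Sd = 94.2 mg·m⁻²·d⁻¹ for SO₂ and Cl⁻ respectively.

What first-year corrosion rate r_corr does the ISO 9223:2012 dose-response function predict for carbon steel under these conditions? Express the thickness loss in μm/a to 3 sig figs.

carbon steel: temperature factor f = +0.150·(-19.3) = -2.8950
  sulphur-dioxide contribution → 6.19 μm/a
  chloride contribution → 18.22 μm/a
  total first-year rate 24.41 μm/a

r_corr = 24.4 μm/a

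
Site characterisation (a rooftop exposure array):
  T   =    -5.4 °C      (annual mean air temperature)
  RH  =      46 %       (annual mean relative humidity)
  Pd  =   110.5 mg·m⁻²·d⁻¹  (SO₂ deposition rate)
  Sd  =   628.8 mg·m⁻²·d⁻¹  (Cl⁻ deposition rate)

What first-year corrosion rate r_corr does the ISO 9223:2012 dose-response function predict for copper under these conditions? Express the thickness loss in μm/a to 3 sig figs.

r_corr = 0.274 μm/a

copper: temperature factor f = +0.126·(-15.4) = -1.9404
  Pd branch = 0.0053·Pd^0.26·e^(0.059·RH+f) = 0.03904 μm/a
  Cl⁻ term: 0.01025·628.8^0.27·exp(0.036·46+0.049·-5.4) = 0.2347
  r_corr = 0.03904 + 0.2347 = 0.2738 μm/a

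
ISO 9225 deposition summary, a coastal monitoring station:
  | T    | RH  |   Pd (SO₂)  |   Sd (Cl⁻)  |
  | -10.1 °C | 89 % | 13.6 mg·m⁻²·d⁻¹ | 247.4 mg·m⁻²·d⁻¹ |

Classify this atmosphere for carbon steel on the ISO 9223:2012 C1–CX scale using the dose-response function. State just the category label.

C3

carbon steel: T≤10 °C ⇒ hinge +0.150·(-10.1−10) = -3.0150
  sulphur-dioxide contribution → 2 μm/a
  chloride contribution → 39.14 μm/a
  total first-year rate 41.14 μm/a
ISO 9223 Table 2 (carbon steel): 25 < 41.1 ≤ 50 μm/a ⇒ C3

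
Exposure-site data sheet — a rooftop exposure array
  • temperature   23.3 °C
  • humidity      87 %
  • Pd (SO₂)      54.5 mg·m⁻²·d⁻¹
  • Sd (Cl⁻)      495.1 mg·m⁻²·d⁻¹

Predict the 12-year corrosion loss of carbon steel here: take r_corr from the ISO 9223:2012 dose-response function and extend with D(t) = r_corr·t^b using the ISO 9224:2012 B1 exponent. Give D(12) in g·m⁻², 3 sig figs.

carbon steel: f(T) = -0.054·(T−10) [T>10 °C] = -0.7182
  SO₂ term: 1.77·54.5^0.52·exp(0.02·87-0.7182) = 39.32
  Sd branch = 0.102·Sd^0.62·e^(0.033·RH+0.04·T) = 214.3 μm/a
  sum: 39.32 + 214.3 → r_corr = 253.6 μm/a
ISO 9224: D(t) = r_corr · t^b with b = 0.523 (carbon steel, B1)
  D(12) = 253.6 × 12^0.523 = 253.6 × 3.668 = 930.1 μm
  Mass loss = 930.1 μm × 7.85 g/cm³ = 7301 g·m⁻²

D(12) = 7.30e+03 g·m⁻²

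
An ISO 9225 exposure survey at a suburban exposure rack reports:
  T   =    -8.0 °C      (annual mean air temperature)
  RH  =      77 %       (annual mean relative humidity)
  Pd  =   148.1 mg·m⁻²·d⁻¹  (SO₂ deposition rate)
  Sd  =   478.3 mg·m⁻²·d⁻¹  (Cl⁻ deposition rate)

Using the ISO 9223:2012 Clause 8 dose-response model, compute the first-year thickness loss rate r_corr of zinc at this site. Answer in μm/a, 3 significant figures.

r_corr = 2.58 μm/a

zinc: temperature factor f = +0.038·(-18.0) = -0.6840
  SO₂ term: 0.0129·148.1^0.44·exp(0.046·77-0.6840) = 2.027
  Cl⁻ term: 0.0175·478.3^0.57·exp(0.008·77+0.085·-8.0) = 0.5529
  r_corr = 2.027 + 0.5529 = 2.58 μm/a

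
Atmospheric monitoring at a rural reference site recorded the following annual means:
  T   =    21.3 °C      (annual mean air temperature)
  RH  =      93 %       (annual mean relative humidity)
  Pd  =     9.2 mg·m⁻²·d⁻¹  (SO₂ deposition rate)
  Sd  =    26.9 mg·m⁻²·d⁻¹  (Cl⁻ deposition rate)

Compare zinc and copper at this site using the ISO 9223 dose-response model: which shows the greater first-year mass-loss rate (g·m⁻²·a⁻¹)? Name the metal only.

copper

zinc: f(T) = -0.071·(T−10) [T>10 °C] = -0.8023
  SO₂ term: 0.0129·9.2^0.44·exp(0.046·93-0.8023) = 1.107
  Cl⁻ term: 0.0175·26.9^0.57·exp(0.008·93+0.085·21.3) = 1.47
  r_corr = 1.107 + 1.47 = 2.577 μm/a
  mass loss = 2.577 μm/a × 7.14 g/cm³ = 18.4 g·m⁻²·a⁻¹
copper: temperature factor f = -0.080·(11.3) = -0.9040
  SO₂ term: 0.0053·9.2^0.26·exp(0.059·93-0.9040) = 0.9231
  Sd branch = 0.01025·Sd^0.27·e^(0.036·RH+0.049·T) = 2.014 μm/a
  sum: 0.9231 + 2.014 → r_corr = 2.937 μm/a
  mass loss = 2.937 μm/a × 8.96 g/cm³ = 26.32 g·m⁻²·a⁻¹
Ordering by g·m⁻²·a⁻¹: copper (26.3) > zinc (18.4)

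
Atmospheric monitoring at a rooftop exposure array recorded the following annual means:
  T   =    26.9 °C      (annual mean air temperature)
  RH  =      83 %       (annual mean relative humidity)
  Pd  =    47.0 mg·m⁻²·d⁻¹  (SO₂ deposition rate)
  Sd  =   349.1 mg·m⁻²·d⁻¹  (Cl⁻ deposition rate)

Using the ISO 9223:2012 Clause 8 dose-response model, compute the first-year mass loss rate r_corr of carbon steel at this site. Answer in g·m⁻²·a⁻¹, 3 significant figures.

carbon steel: temperature factor f = -0.054·(16.9) = -0.9126
  SO₂ term: 1.77·47.0^0.52·exp(0.02·83-0.9126) = 27.67
  Sd branch = 0.102·Sd^0.62·e^(0.033·RH+0.04·T) = 174.6 μm/a
  sum: 27.67 + 174.6 → r_corr = 202.3 μm/a
Convert to mass loss: 202.3 μm/a × 7.85 g/cm³ = 1588 g·m⁻²·a⁻¹

r_corr = 1.59e+03 g·m⁻²·a⁻¹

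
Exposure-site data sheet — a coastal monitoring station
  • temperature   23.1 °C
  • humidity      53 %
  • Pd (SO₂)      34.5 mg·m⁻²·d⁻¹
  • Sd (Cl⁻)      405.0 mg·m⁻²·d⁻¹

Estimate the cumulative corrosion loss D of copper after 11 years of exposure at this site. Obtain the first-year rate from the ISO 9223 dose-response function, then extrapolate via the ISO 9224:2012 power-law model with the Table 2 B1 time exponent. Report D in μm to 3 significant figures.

copper: f(T) = -0.080·(T−10) [T>10 °C] = -1.0480
  sulphur-dioxide contribution → 0.1064 μm/a
  chloride contribution → 1.084 μm/a
  total first-year rate 1.19 μm/a
Power-law: D(11) = r_corr · 11^0.667
  D(11) = 1.19 × 11^0.667 = 1.19 × 4.95 = 5.892 μm

D(11) = 5.89 μm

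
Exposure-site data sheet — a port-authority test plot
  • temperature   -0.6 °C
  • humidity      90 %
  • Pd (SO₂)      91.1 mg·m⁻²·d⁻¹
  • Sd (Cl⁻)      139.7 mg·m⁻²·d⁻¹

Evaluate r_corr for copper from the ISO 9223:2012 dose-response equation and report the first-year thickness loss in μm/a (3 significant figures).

r_corr = 1.88 μm/a

copper: f(T) = +0.126·(T−10) [T≤10 °C] = -1.3356
  SO₂ term: 0.0053·91.1^0.26·exp(0.059·90-1.3356) = 0.9116
  Sd branch = 0.01025·Sd^0.27·e^(0.036·RH+0.049·T) = 0.9644 μm/a
  sum: 0.9116 + 0.9644 → r_corr = 1.876 μm/a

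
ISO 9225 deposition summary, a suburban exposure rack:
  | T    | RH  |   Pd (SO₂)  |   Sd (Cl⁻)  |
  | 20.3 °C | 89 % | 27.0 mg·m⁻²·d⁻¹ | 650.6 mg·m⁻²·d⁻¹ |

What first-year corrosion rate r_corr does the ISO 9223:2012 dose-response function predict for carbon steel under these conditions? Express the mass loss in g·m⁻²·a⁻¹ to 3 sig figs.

r_corr = 2.15e+03 g·m⁻²·a⁻¹

carbon steel: temperature factor f = -0.054·(10.3) = -0.5562
  Pd branch = 1.77·Pd^0.52·e^(0.02·RH+f) = 33.4 μm/a
  Sd branch = 0.102·Sd^0.62·e^(0.033·RH+0.04·T) = 240.5 μm/a
  sum: 33.4 + 240.5 → r_corr = 273.9 μm/a
Convert to mass loss: 273.9 μm/a × 7.85 g/cm³ = 2150 g·m⁻²·a⁻¹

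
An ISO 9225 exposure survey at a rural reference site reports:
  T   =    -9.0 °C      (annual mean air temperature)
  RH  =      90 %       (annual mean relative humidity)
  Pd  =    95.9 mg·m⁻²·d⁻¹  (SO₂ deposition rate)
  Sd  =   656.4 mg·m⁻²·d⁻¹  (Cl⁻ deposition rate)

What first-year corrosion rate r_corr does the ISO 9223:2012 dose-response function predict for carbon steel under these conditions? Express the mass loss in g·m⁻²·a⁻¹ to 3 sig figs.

r_corr = 660 g·m⁻²·a⁻¹

carbon steel: T≤10 °C ⇒ hinge +0.150·(-9.0−10) = -2.8500
  Pd branch = 1.77·Pd^0.52·e^(0.02·RH+f) = 6.645 μm/a
  Cl⁻ term: 0.102·656.4^0.62·exp(0.033·90+0.04·-9.0) = 77.4
  r_corr = 6.645 + 77.4 = 84.05 μm/a
Convert to mass loss: 84.05 μm/a × 7.85 g/cm³ = 659.8 g·m⁻²·a⁻¹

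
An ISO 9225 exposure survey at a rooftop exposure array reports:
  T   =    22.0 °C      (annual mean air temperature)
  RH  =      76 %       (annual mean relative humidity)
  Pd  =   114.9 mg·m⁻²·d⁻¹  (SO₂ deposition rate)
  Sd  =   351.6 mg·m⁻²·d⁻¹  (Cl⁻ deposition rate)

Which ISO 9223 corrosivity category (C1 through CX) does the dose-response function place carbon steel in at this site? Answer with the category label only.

C5

carbon steel: temperature factor f = -0.054·(12.0) = -0.6480
  Pd branch = 1.77·Pd^0.52·e^(0.02·RH+f) = 49.89 μm/a
  Sd branch = 0.102·Sd^0.62·e^(0.033·RH+0.04·T) = 114.4 μm/a
  r_corr = 49.89 + 114.4 = 164.3 μm/a
ISO 9223 Table 2 (carbon steel): 80 < 164 ≤ 200 μm/a ⇒ C5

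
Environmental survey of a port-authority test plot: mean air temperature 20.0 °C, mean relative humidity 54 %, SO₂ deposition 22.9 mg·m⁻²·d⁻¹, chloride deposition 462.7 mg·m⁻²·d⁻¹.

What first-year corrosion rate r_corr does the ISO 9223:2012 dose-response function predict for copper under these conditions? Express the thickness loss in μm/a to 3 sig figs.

copper: f(T) = -0.080·(T−10) [T>10 °C] = -0.8000
  SO₂ term: 0.0053·22.9^0.26·exp(0.059·54-0.8000) = 0.13
  Cl⁻ term: 0.01025·462.7^0.27·exp(0.036·54+0.049·20.0) = 1.001
  r_corr = 0.13 + 1.001 = 1.131 μm/a

r_corr = 1.13 μm/a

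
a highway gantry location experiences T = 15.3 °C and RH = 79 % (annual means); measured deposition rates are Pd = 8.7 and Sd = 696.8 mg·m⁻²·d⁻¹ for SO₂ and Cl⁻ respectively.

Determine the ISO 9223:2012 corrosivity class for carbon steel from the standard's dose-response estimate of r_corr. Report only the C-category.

carbon steel: T>10 °C ⇒ hinge -0.054·(15.3−10) = -0.2862
  sulphur-dioxide contribution → 19.88 μm/a
  chloride contribution → 147.7 μm/a
  ⇒ r_corr(carbon steel) = 167.6 μm/a
168 μm/a falls in (80, 200] for carbon steel → category C5

C5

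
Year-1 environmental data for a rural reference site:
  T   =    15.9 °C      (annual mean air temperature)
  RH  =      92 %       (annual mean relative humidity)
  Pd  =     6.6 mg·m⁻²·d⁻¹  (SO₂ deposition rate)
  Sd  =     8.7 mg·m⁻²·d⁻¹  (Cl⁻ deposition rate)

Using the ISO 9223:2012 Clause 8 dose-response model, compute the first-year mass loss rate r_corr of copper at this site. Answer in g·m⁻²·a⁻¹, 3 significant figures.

r_corr = 20.9 g·m⁻²·a⁻¹

copper: T>10 °C ⇒ hinge -0.080·(15.9−10) = -0.4720
  Pd branch = 0.0053·Pd^0.26·e^(0.059·RH+f) = 1.229 μm/a
  Sd branch = 0.01025·Sd^0.27·e^(0.036·RH+0.049·T) = 1.099 μm/a
  sum: 1.229 + 1.099 → r_corr = 2.329 μm/a
Convert to mass loss: 2.329 μm/a × 8.96 g/cm³ = 20.87 g·m⁻²·a⁻¹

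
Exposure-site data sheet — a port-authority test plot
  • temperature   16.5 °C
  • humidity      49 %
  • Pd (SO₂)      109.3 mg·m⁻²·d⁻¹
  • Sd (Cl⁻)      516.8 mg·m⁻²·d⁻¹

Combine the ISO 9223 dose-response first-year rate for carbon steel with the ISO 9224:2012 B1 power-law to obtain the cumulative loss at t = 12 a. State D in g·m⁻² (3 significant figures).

D(12) = 2.48e+03 g·m⁻²

carbon steel: T>10 °C ⇒ hinge -0.054·(16.5−10) = -0.3510
  SO₂ term: 1.77·109.3^0.52·exp(0.02·49-0.3510) = 38.13
  Sd branch = 0.102·Sd^0.62·e^(0.033·RH+0.04·T) = 47.84 μm/a
  sum: 38.13 + 47.84 → r_corr = 85.96 μm/a
ISO 9224: D(t) = r_corr · t^b with b = 0.523 (carbon steel, B1)
  D(12) = 85.96 × 12^0.523 = 85.96 × 3.668 = 315.3 μm
  Mass loss = 315.3 μm × 7.85 g/cm³ = 2475 g·m⁻²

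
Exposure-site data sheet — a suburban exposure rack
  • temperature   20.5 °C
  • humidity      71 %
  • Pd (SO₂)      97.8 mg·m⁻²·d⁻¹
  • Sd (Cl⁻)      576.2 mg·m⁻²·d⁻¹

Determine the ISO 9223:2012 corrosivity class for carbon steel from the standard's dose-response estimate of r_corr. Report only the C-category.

C5

carbon steel: f(T) = -0.054·(T−10) [T>10 °C] = -0.5670
  SO₂ term: 1.77·97.8^0.52·exp(0.02·71-0.5670) = 45.02
  Sd branch = 0.102·Sd^0.62·e^(0.033·RH+0.04·T) = 124.1 μm/a
  sum: 45.02 + 124.1 → r_corr = 169.1 μm/a
Category bounds: 80…200 μm/a bracket r_corr ⇒ C5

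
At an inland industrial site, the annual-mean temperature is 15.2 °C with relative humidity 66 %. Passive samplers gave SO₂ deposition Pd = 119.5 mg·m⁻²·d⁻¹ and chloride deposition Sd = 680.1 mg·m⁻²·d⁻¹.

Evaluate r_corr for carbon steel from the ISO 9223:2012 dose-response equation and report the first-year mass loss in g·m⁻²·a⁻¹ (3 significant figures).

carbon steel: T>10 °C ⇒ hinge -0.054·(15.2−10) = -0.2808
  Pd branch = 1.77·Pd^0.52·e^(0.02·RH+f) = 60.19 μm/a
  Cl⁻ term: 0.102·680.1^0.62·exp(0.033·66+0.04·15.2) = 94.35
  r_corr = 60.19 + 94.35 = 154.5 μm/a
Convert to mass loss: 154.5 μm/a × 7.85 g/cm³ = 1213 g·m⁻²·a⁻¹

r_corr = 1.21e+03 g·m⁻²·a⁻¹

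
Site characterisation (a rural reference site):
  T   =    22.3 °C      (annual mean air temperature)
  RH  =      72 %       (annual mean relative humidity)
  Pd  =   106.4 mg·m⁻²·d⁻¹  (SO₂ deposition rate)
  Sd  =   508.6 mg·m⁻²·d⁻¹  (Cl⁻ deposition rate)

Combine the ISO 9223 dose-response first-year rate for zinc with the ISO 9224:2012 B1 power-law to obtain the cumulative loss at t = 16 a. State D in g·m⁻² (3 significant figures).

D(16) = 570 g·m⁻²

zinc: temperature factor f = -0.071·(12.3) = -0.8733
  SO₂ term: 0.0129·106.4^0.44·exp(0.046·72-0.8733) = 1.152
  Sd branch = 0.0175·Sd^0.57·e^(0.008·RH+0.085·T) = 7.228 μm/a
  sum: 1.152 + 7.228 → r_corr = 8.381 μm/a
ISO 9224: D(t) = r_corr · t^b with b = 0.813 (zinc, B1)
  D(16) = 8.381 × 16^0.813 = 8.381 × 9.527 = 79.84 μm
  Mass loss = 79.84 μm × 7.14 g/cm³ = 570.1 g·m⁻²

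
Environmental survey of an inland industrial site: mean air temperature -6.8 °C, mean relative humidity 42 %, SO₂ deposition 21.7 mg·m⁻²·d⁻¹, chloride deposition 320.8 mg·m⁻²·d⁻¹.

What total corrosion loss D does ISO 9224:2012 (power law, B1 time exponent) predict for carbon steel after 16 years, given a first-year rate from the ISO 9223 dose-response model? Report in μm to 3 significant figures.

D(16) = 54.4 μm

carbon steel: temperature factor f = +0.150·(-16.8) = -2.5200
  sulphur-dioxide contribution → 1.634 μm/a
  chloride contribution → 11.12 μm/a
  total first-year rate 12.76 μm/a
Long-term exponent b (ISO 9224 Table 2, B1) = 0.523
  D(16) = 12.76 × 16^0.523 = 12.76 × 4.263 = 54.39 μm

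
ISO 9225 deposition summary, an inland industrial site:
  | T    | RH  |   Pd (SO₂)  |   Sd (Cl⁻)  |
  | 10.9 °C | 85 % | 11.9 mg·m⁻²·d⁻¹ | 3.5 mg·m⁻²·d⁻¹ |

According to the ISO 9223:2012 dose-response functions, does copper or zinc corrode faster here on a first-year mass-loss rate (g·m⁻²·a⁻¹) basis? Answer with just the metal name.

copper: temperature factor f = -0.080·(0.9) = -0.0720
  SO₂ term: 0.0053·11.9^0.26·exp(0.059·85-0.0720) = 1.415
  Cl⁻ term: 0.01025·3.5^0.27·exp(0.036·85+0.049·10.9) = 0.523
  sum: 1.415 + 0.523 → r_corr = 1.938 μm/a
  mass loss = 1.938 μm/a × 8.96 g/cm³ = 17.36 g·m⁻²·a⁻¹
zinc: f(T) = -0.071·(T−10) [T>10 °C] = -0.0639
  Pd branch = 0.0129·Pd^0.44·e^(0.046·RH+f) = 1.795 μm/a
  Cl⁻ term: 0.0175·3.5^0.57·exp(0.008·85+0.085·10.9) = 0.1782
  sum: 1.795 + 0.1782 → r_corr = 1.974 μm/a
  mass loss = 1.974 μm/a × 7.14 g/cm³ = 14.09 g·m⁻²·a⁻¹
Ordering by g·m⁻²·a⁻¹: copper (17.4) > zinc (14.1)

copper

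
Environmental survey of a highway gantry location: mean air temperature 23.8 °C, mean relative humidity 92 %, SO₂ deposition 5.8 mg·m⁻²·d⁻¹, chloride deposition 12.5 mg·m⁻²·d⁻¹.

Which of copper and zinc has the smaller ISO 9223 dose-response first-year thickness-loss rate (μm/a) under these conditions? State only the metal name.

zinc

copper: T>10 °C ⇒ hinge -0.080·(23.8−10) = -1.1040
  Pd branch = 0.0053·Pd^0.26·e^(0.059·RH+f) = 0.6319 μm/a
  Sd branch = 0.01025·Sd^0.27·e^(0.036·RH+0.049·T) = 1.785 μm/a
  r_corr = 0.6319 + 1.785 = 2.417 μm/a
zinc: temperature factor f = -0.071·(13.8) = -0.9798
  Pd branch = 0.0129·Pd^0.44·e^(0.046·RH+f) = 0.7226 μm/a
  Cl⁻ term: 0.0175·12.5^0.57·exp(0.008·92+0.085·23.8) = 1.165
  sum: 0.7226 + 1.165 → r_corr = 1.888 μm/a
Ordering by μm/a: copper (2.42) > zinc (1.89)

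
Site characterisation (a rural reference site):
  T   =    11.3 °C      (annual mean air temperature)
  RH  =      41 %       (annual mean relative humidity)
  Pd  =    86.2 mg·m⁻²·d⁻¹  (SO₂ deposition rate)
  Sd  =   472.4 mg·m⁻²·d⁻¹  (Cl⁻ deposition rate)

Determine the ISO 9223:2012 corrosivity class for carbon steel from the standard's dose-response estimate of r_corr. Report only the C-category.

carbon steel: T>10 °C ⇒ hinge -0.054·(11.3−10) = -0.0702
  SO₂ term: 1.77·86.2^0.52·exp(0.02·41-0.0702) = 38.03
  Sd branch = 0.102·Sd^0.62·e^(0.033·RH+0.04·T) = 28.22 μm/a
  sum: 38.03 + 28.22 → r_corr = 66.25 μm/a
66.2 μm/a falls in (50, 80] for carbon steel → category C4

C4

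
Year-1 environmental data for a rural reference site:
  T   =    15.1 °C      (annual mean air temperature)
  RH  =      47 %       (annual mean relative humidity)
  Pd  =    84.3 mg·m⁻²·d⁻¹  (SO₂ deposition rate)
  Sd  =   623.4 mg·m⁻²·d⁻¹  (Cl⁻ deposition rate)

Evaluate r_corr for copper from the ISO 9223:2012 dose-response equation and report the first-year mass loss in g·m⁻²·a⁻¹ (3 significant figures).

copper: temperature factor f = -0.080·(5.1) = -0.4080
  Pd branch = 0.0053·Pd^0.26·e^(0.059·RH+f) = 0.1787 μm/a
  Cl⁻ term: 0.01025·623.4^0.27·exp(0.036·47+0.049·15.1) = 0.6629
  sum: 0.1787 + 0.6629 → r_corr = 0.8416 μm/a
Convert to mass loss: 0.8416 μm/a × 8.96 g/cm³ = 7.541 g·m⁻²·a⁻¹

r_corr = 7.54 g·m⁻²·a⁻¹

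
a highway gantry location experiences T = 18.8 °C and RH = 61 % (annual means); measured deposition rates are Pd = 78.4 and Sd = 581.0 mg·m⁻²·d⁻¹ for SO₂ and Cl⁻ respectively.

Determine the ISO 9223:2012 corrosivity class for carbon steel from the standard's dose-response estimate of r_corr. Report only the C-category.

carbon steel: f(T) = -0.054·(T−10) [T>10 °C] = -0.4752
  sulphur-dioxide contribution → 36.01 μm/a
  chloride contribution → 83.79 μm/a
  ⇒ r_corr(carbon steel) = 119.8 μm/a
Category bounds: 80…200 μm/a bracket r_corr ⇒ C5

C5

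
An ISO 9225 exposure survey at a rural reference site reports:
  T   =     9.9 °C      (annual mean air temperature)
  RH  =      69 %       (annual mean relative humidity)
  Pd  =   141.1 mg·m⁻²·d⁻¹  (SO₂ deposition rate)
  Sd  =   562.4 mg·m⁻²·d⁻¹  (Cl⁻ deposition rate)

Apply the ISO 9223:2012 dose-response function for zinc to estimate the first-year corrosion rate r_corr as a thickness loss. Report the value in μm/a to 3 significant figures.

zinc: f(T) = +0.038·(T−10) [T≤10 °C] = -0.0038
  Pd branch = 0.0129·Pd^0.44·e^(0.046·RH+f) = 2.711 μm/a
  Sd branch = 0.0175·Sd^0.57·e^(0.008·RH+0.085·T) = 2.605 μm/a
  sum: 2.711 + 2.605 → r_corr = 5.316 μm/a

r_corr = 5.32 μm/a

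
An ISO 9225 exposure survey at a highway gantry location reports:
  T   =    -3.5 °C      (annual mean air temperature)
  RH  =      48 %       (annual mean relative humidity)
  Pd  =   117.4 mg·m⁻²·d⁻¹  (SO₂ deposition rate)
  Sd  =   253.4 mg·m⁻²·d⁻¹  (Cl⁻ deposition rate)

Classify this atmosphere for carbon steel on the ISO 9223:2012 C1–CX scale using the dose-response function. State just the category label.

C2

carbon steel: f(T) = +0.150·(T−10) [T≤10 °C] = -2.0250
  Pd branch = 1.77·Pd^0.52·e^(0.02·RH+f) = 7.272 μm/a
  Sd branch = 0.102·Sd^0.62·e^(0.033·RH+0.04·T) = 13.37 μm/a
  r_corr = 7.272 + 13.37 = 20.64 μm/a
20.6 μm/a falls in (1.3, 25] for carbon steel → category C2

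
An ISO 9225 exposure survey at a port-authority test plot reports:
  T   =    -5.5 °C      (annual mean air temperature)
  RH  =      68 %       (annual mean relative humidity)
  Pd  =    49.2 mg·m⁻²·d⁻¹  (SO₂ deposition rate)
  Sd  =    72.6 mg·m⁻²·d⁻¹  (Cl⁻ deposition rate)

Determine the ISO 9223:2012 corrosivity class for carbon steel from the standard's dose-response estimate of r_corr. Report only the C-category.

C2

carbon steel: temperature factor f = +0.150·(-15.5) = -2.3250
  Pd branch = 1.77·Pd^0.52·e^(0.02·RH+f) = 5.113 μm/a
  Sd branch = 0.102·Sd^0.62·e^(0.033·RH+0.04·T) = 11 μm/a
  sum: 5.113 + 11 → r_corr = 16.11 μm/a
16.1 μm/a falls in (1.3, 25] for carbon steel → category C2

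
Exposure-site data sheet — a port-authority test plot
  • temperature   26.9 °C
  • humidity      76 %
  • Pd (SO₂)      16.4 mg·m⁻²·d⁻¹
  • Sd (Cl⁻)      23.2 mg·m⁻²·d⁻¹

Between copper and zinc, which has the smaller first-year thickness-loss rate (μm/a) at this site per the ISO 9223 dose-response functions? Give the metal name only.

copper

copper: T>10 °C ⇒ hinge -0.080·(26.9−10) = -1.3520
  sulphur-dioxide contribution → 0.2514 μm/a
  chloride contribution → 1.381 μm/a
  total first-year rate 1.632 μm/a
zinc: T>10 °C ⇒ hinge -0.071·(26.9−10) = -1.1999
  sulphur-dioxide contribution → 0.4388 μm/a
  chloride contribution → 1.899 μm/a
  total first-year rate 2.337 μm/a
Ordering by μm/a: zinc (2.34) > copper (1.63)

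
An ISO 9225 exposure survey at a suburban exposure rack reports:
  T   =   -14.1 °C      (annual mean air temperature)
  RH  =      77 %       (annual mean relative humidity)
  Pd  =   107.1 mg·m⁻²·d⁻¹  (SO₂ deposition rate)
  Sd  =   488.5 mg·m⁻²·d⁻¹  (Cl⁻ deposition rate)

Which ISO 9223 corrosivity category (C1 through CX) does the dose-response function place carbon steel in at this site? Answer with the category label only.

C3

carbon steel: temperature factor f = +0.150·(-24.1) = -3.6150
  SO₂ term: 1.77·107.1^0.52·exp(0.02·77-3.6150) = 2.525
  Cl⁻ term: 0.102·488.5^0.62·exp(0.033·77+0.04·-14.1) = 34.22
  r_corr = 2.525 + 34.22 = 36.75 μm/a
Category bounds: 25…50 μm/a bracket r_corr ⇒ C3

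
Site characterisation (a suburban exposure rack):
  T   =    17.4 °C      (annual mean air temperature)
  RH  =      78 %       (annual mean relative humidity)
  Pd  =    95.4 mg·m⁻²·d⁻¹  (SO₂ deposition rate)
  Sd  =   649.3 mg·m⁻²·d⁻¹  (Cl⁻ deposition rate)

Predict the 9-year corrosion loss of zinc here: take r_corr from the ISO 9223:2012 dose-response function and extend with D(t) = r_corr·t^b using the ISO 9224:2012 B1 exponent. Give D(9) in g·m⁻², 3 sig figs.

D(9) = 332 g·m⁻²

zinc: f(T) = -0.071·(T−10) [T>10 °C] = -0.5254
  Pd branch = 0.0129·Pd^0.44·e^(0.046·RH+f) = 2.05 μm/a
  Cl⁻ term: 0.0175·649.3^0.57·exp(0.008·78+0.085·17.4) = 5.747
  sum: 2.05 + 5.747 → r_corr = 7.797 μm/a
Long-term exponent b (ISO 9224 Table 2, B1) = 0.813
  D(9) = 7.797 × 9^0.813 = 7.797 × 5.968 = 46.53 μm
  Mass loss = 46.53 μm × 7.14 g/cm³ = 332.2 g·m⁻²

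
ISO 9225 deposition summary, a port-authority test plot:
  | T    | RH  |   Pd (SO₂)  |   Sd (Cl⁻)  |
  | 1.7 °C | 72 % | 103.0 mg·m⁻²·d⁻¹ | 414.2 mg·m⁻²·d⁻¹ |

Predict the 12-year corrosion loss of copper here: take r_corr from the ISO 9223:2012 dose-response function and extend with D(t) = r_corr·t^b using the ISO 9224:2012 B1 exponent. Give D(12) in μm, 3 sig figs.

D(12) = 6.25 μm

copper: temperature factor f = +0.126·(-8.3) = -1.0458
  Pd branch = 0.0053·Pd^0.26·e^(0.059·RH+f) = 0.4348 μm/a
  Sd branch = 0.01025·Sd^0.27·e^(0.036·RH+0.049·T) = 0.7572 μm/a
  sum: 0.4348 + 0.7572 → r_corr = 1.192 μm/a
Power-law: D(12) = r_corr · 12^0.667
  D(12) = 1.192 × 12^0.667 = 1.192 × 5.246 = 6.253 μm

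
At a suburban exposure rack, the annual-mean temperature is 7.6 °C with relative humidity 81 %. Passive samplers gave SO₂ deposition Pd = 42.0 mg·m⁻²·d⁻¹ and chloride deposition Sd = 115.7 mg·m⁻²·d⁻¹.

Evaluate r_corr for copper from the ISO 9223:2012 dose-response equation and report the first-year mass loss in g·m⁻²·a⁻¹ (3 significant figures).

r_corr = 19.9 g·m⁻²·a⁻¹

copper: temperature factor f = +0.126·(-2.4) = -0.3024
  sulphur-dioxide contribution → 1.232 μm/a
  chloride contribution → 0.9907 μm/a
  total first-year rate 2.222 μm/a
Convert to mass loss: 2.222 μm/a × 8.96 g/cm³ = 19.91 g·m⁻²·a⁻¹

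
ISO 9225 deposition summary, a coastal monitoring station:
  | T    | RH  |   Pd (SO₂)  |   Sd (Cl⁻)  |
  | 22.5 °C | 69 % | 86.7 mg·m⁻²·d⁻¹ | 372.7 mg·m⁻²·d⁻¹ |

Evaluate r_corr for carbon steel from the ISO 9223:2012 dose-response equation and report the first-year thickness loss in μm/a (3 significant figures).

r_corr = 133 μm/a

carbon steel: f(T) = -0.054·(T−10) [T>10 °C] = -0.6750
  SO₂ term: 1.77·86.7^0.52·exp(0.02·69-0.6750) = 36.47
  Sd branch = 0.102·Sd^0.62·e^(0.033·RH+0.04·T) = 96.07 μm/a
  r_corr = 36.47 + 96.07 = 132.5 μm/a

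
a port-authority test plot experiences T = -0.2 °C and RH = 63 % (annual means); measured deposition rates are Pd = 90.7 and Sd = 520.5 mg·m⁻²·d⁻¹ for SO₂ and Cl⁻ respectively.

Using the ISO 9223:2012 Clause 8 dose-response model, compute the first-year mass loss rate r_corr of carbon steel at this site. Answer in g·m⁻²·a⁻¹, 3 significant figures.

carbon steel: T≤10 °C ⇒ hinge +0.150·(-0.2−10) = -1.5300
  SO₂ term: 1.77·90.7^0.52·exp(0.02·63-1.5300) = 14.08
  Cl⁻ term: 0.102·520.5^0.62·exp(0.033·63+0.04·-0.2) = 39.1
  sum: 14.08 + 39.1 → r_corr = 53.18 μm/a
Convert to mass loss: 53.18 μm/a × 7.85 g/cm³ = 417.5 g·m⁻²·a⁻¹

r_corr = 417 g·m⁻²·a⁻¹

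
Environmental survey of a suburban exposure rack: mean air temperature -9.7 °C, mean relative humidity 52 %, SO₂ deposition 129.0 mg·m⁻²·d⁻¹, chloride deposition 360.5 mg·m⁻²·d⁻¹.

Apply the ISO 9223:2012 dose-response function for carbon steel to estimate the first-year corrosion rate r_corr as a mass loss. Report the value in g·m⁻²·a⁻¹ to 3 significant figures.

carbon steel: temperature factor f = +0.150·(-19.7) = -2.9550
  sulphur-dioxide contribution → 3.264 μm/a
  chloride contribution → 14.81 μm/a
  total first-year rate 18.08 μm/a
Convert to mass loss: 18.08 μm/a × 7.85 g/cm³ = 141.9 g·m⁻²·a⁻¹

r_corr = 142 g·m⁻²·a⁻¹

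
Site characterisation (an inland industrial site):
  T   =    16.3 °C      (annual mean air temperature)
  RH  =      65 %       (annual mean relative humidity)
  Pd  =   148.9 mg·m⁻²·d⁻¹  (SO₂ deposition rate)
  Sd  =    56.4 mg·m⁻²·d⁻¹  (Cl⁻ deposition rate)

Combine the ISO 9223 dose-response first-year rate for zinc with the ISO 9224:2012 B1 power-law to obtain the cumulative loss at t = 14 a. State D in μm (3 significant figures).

D(14) = 22.7 μm

zinc: T>10 °C ⇒ hinge -0.071·(16.3−10) = -0.4473
  Pd branch = 0.0129·Pd^0.44·e^(0.046·RH+f) = 1.482 μm/a
  Sd branch = 0.0175·Sd^0.57·e^(0.008·RH+0.085·T) = 1.172 μm/a
  r_corr = 1.482 + 1.172 = 2.654 μm/a
Power-law: D(14) = r_corr · 14^0.813
  D(14) = 2.654 × 14^0.813 = 2.654 × 8.547 = 22.68 μm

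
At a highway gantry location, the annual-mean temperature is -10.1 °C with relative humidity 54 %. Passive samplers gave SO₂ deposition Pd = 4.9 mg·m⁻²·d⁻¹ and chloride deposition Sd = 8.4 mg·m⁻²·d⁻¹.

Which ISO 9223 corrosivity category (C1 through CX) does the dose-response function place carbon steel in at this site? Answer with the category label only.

carbon steel: f(T) = +0.150·(T−10) [T≤10 °C] = -3.0150
  sulphur-dioxide contribution → 0.5841 μm/a
  chloride contribution → 1.514 μm/a
  total first-year rate 2.098 μm/a
Category bounds: 1.3…25 μm/a bracket r_corr ⇒ C2

C2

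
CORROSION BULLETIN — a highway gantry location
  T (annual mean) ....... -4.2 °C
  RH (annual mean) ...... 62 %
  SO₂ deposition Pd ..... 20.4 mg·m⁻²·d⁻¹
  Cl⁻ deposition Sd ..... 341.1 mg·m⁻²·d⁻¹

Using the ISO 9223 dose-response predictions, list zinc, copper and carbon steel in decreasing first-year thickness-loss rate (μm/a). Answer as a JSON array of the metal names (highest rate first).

["carbon steel", "zinc", "copper"]

zinc: T≤10 °C ⇒ hinge +0.038·(-4.2−10) = -0.5396
  sulphur-dioxide contribution → 0.491 μm/a
  chloride contribution → 0.5587 μm/a
  total first-year rate 1.05 μm/a
copper: temperature factor f = +0.126·(-14.2) = -1.7892
  sulphur-dioxide contribution → 0.07523 μm/a
  chloride contribution → 0.3755 μm/a
  ⇒ r_corr(copper) = 0.4507 μm/a
carbon steel: f(T) = +0.150·(T−10) [T≤10 °C] = -2.1300
  sulphur-dioxide contribution → 3.487 μm/a
  chloride contribution → 24.81 μm/a
  total first-year rate 28.3 μm/a
Ordering by μm/a: carbon steel (28.3) > zinc (1.05) > copper (0.451)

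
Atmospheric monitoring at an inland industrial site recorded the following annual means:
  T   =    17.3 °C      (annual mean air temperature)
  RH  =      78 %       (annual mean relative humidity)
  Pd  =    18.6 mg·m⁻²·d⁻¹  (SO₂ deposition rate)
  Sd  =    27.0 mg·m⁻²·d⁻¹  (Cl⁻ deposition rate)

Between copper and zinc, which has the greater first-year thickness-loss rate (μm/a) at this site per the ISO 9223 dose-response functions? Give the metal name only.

zinc

copper: f(T) = -0.080·(T−10) [T>10 °C] = -0.5840
  Pd branch = 0.0053·Pd^0.26·e^(0.059·RH+f) = 0.63 μm/a
  Sd branch = 0.01025·Sd^0.27·e^(0.036·RH+0.049·T) = 0.9657 μm/a
  r_corr = 0.63 + 0.9657 = 1.596 μm/a
zinc: temperature factor f = -0.071·(7.3) = -0.5183
  SO₂ term: 0.0129·18.6^0.44·exp(0.046·78-0.5183) = 1.005
  Sd branch = 0.0175·Sd^0.57·e^(0.008·RH+0.085·T) = 0.9301 μm/a
  r_corr = 1.005 + 0.9301 = 1.936 μm/a
Ordering by μm/a: zinc (1.94) > copper (1.6)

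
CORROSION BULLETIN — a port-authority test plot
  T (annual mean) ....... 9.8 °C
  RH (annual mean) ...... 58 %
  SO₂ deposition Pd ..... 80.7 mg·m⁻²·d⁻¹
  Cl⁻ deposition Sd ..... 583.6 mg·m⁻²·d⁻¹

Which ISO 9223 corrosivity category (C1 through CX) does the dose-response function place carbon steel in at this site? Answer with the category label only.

C5

carbon steel: T≤10 °C ⇒ hinge +0.150·(9.8−10) = -0.0300
  Pd branch = 1.77·Pd^0.52·e^(0.02·RH+f) = 53.74 μm/a
  Sd branch = 0.102·Sd^0.62·e^(0.033·RH+0.04·T) = 53.1 μm/a
  sum: 53.74 + 53.1 → r_corr = 106.8 μm/a
ISO 9223 Table 2 (carbon steel): 80 < 107 ≤ 200 μm/a ⇒ C5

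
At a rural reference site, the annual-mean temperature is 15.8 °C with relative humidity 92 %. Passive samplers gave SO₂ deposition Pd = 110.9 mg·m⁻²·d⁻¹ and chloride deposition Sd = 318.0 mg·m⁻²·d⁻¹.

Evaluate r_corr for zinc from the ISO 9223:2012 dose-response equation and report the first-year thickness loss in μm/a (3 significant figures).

r_corr = 8.41 μm/a

zinc: T>10 °C ⇒ hinge -0.071·(15.8−10) = -0.4118
  Pd branch = 0.0129·Pd^0.44·e^(0.046·RH+f) = 4.671 μm/a
  Cl⁻ term: 0.0175·318.0^0.57·exp(0.008·92+0.085·15.8) = 3.735
  r_corr = 4.671 + 3.735 = 8.407 μm/a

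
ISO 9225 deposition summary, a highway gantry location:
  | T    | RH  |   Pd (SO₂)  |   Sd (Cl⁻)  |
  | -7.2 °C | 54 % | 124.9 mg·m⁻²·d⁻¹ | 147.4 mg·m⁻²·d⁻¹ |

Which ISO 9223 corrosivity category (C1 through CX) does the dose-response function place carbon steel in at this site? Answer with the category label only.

carbon steel: temperature factor f = +0.150·(-17.2) = -2.5800
  SO₂ term: 1.77·124.9^0.52·exp(0.02·54-2.5800) = 4.861
  Cl⁻ term: 0.102·147.4^0.62·exp(0.033·54+0.04·-7.2) = 10.04
  r_corr = 4.861 + 10.04 = 14.91 μm/a
Category bounds: 1.3…25 μm/a bracket r_corr ⇒ C2

C2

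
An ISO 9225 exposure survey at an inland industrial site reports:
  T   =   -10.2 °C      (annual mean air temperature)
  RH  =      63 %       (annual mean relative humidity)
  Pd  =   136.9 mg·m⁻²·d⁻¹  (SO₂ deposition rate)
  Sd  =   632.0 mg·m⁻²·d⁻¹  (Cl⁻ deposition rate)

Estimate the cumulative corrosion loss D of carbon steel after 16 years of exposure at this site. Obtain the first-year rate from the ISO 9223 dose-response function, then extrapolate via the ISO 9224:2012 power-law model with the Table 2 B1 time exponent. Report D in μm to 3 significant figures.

carbon steel: temperature factor f = +0.150·(-20.2) = -3.0300
  Pd branch = 1.77·Pd^0.52·e^(0.02·RH+f) = 3.892 μm/a
  Sd branch = 0.102·Sd^0.62·e^(0.033·RH+0.04·T) = 29.56 μm/a
  sum: 3.892 + 29.56 → r_corr = 33.46 μm/a
Long-term exponent b (ISO 9224 Table 2, B1) = 0.523
  D(16) = 33.46 × 16^0.523 = 33.46 × 4.263 = 142.6 μm

D(16) = 143 μm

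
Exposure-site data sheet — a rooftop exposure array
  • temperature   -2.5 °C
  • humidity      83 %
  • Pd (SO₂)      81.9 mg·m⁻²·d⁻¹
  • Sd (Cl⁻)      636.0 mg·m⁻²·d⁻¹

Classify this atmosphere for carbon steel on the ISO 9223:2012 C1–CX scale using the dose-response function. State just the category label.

C5

carbon steel: temperature factor f = +0.150·(-12.5) = -1.8750
  SO₂ term: 1.77·81.9^0.52·exp(0.02·83-1.8750) = 14.11
  Cl⁻ term: 0.102·636.0^0.62·exp(0.033·83+0.04·-2.5) = 78.14
  r_corr = 14.11 + 78.14 = 92.24 μm/a
ISO 9223 Table 2 (carbon steel): 80 < 92.2 ≤ 200 μm/a ⇒ C5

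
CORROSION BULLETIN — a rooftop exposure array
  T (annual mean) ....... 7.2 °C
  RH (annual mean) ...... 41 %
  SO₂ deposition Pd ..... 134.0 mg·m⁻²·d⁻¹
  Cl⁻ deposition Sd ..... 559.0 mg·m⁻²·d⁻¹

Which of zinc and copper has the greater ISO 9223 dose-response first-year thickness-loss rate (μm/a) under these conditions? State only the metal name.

zinc

zinc: f(T) = +0.038·(T−10) [T≤10 °C] = -0.1064
  SO₂ term: 0.0129·134.0^0.44·exp(0.046·41-0.1064) = 0.6598
  Sd branch = 0.0175·Sd^0.57·e^(0.008·RH+0.085·T) = 1.649 μm/a
  r_corr = 0.6598 + 1.649 = 2.309 μm/a
copper: f(T) = +0.126·(T−10) [T≤10 °C] = -0.3528
  Pd branch = 0.0053·Pd^0.26·e^(0.059·RH+f) = 0.1495 μm/a
  Cl⁻ term: 0.01025·559.0^0.27·exp(0.036·41+0.049·7.2) = 0.3522
  sum: 0.1495 + 0.3522 → r_corr = 0.5017 μm/a
Ordering by μm/a: zinc (2.31) > copper (0.502)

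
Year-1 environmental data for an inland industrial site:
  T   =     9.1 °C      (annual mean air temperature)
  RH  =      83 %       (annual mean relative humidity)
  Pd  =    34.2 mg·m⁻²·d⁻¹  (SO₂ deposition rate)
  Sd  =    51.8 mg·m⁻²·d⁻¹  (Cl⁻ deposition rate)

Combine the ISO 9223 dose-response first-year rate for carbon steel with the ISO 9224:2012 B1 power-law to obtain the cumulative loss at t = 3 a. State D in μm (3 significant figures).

carbon steel: temperature factor f = +0.150·(-0.9) = -0.1350
  Pd branch = 1.77·Pd^0.52·e^(0.02·RH+f) = 51.05 μm/a
  Cl⁻ term: 0.102·51.8^0.62·exp(0.033·83+0.04·9.1) = 26.25
  sum: 51.05 + 26.25 → r_corr = 77.29 μm/a
ISO 9224: D(t) = r_corr · t^b with b = 0.523 (carbon steel, B1)
  D(3) = 77.29 × 3^0.523 = 77.29 × 1.776 = 137.3 μm

D(3) = 137 μm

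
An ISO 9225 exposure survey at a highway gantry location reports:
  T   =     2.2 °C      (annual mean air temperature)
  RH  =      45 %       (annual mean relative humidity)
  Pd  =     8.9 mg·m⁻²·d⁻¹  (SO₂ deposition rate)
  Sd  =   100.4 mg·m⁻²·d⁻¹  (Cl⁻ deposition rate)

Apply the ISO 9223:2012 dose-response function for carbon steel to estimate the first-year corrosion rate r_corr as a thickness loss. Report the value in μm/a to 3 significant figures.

carbon steel: f(T) = +0.150·(T−10) [T≤10 °C] = -1.1700
  Pd branch = 1.77·Pd^0.52·e^(0.02·RH+f) = 4.211 μm/a
  Cl⁻ term: 0.102·100.4^0.62·exp(0.033·45+0.04·2.2) = 8.567
  sum: 4.211 + 8.567 → r_corr = 12.78 μm/a

r_corr = 12.8 μm/a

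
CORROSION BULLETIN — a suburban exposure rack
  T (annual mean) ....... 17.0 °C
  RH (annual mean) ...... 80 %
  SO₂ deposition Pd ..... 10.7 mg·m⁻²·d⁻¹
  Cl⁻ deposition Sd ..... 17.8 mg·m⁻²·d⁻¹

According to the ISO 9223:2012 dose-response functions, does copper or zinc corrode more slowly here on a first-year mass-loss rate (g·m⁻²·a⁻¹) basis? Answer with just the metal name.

zinc

copper: T>10 °C ⇒ hinge -0.080·(17.0−10) = -0.5600
  Pd branch = 0.0053·Pd^0.26·e^(0.059·RH+f) = 0.6289 μm/a
  Cl⁻ term: 0.01025·17.8^0.27·exp(0.036·80+0.049·17.0) = 0.9138
  r_corr = 0.6289 + 0.9138 = 1.543 μm/a
  mass loss = 1.543 μm/a × 8.96 g/cm³ = 13.82 g·m⁻²·a⁻¹
zinc: temperature factor f = -0.071·(7.0) = -0.4970
  Pd branch = 0.0129·Pd^0.44·e^(0.046·RH+f) = 0.8828 μm/a
  Cl⁻ term: 0.0175·17.8^0.57·exp(0.008·80+0.085·17.0) = 0.7266
  r_corr = 0.8828 + 0.7266 = 1.609 μm/a
  mass loss = 1.609 μm/a × 7.14 g/cm³ = 11.49 g·m⁻²·a⁻¹
Ordering by g·m⁻²·a⁻¹: copper (13.8) > zinc (11.5)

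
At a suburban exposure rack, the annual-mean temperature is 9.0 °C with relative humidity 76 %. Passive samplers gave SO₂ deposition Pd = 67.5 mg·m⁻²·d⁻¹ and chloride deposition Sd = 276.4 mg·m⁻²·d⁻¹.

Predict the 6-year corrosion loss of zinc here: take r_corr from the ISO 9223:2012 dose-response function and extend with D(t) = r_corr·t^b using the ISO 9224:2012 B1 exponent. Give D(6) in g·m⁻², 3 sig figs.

D(6) = 132 g·m⁻²

zinc: temperature factor f = +0.038·(-1.0) = -0.0380
  Pd branch = 0.0129·Pd^0.44·e^(0.046·RH+f) = 2.614 μm/a
  Sd branch = 0.0175·Sd^0.57·e^(0.008·RH+0.085·T) = 1.702 μm/a
  sum: 2.614 + 1.702 → r_corr = 4.316 μm/a
ISO 9224: D(t) = r_corr · t^b with b = 0.813 (zinc, B1)
  D(6) = 4.316 × 6^0.813 = 4.316 × 4.292 = 18.52 μm
  Mass loss = 18.52 μm × 7.14 g/cm³ = 132.3 g·m⁻²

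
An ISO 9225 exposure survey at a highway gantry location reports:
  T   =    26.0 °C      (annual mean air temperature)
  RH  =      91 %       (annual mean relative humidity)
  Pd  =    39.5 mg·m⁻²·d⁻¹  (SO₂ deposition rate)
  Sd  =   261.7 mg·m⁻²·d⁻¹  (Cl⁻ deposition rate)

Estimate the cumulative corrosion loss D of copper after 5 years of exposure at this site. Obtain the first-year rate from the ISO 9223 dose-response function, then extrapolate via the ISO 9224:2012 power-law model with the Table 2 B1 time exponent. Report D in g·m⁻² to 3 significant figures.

D(5) = 136 g·m⁻²

copper: T>10 °C ⇒ hinge -0.080·(26.0−10) = -1.2800
  SO₂ term: 0.0053·39.5^0.26·exp(0.059·91-1.2800) = 0.8227
  Sd branch = 0.01025·Sd^0.27·e^(0.036·RH+0.049·T) = 4.361 μm/a
  sum: 0.8227 + 4.361 → r_corr = 5.184 μm/a
Long-term exponent b (ISO 9224 Table 2, B1) = 0.667
  D(5) = 5.184 × 5^0.667 = 5.184 × 2.926 = 15.16 μm
  Mass loss = 15.16 μm × 8.96 g/cm³ = 135.9 g·m⁻²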